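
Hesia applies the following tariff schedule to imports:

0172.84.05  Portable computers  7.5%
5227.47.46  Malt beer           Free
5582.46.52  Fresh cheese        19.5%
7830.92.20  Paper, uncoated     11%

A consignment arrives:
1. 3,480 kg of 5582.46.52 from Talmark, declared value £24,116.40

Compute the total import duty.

Line 1 (5582.46.52, Talmark, 3,480 kg, £24,116.40):
Base rate for 5582.46.52 is 19.5%.
Duty = £24,116.40 × 19.5% = £4,702.70.

£4,702.70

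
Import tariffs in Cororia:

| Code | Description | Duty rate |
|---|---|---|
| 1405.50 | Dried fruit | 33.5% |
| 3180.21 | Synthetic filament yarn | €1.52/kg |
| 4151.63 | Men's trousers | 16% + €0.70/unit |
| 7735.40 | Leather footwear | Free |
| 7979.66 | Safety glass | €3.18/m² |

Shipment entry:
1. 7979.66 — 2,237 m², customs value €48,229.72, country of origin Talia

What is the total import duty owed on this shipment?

€7,113.66

Line 1 (7979.66, Talia, 2,237 m², €48,229.72):
Base rate for 7979.66 is €3.18/m².
Duty = 2,237 × €3.18 = €7,113.66.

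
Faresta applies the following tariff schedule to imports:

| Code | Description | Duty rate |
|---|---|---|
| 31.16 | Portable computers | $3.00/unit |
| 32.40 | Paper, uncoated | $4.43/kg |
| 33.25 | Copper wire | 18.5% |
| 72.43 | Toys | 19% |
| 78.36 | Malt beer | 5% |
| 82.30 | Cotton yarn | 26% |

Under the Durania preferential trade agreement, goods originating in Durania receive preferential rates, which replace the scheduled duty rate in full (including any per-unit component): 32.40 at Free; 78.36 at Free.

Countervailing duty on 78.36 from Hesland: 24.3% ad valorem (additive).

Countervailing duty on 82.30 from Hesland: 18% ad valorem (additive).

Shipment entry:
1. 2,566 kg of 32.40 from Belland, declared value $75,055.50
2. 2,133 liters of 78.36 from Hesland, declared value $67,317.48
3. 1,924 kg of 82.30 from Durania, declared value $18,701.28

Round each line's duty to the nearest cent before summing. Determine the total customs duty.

$35,953.73

Line 1 (32.40, Belland, 2,566 kg, $75,055.50):
Base rate for 32.40 is $4.43/kg.
32.40 has an FTA preferential rate, but origin Belland is not Durania; base rate stands.
Duty = 2,566 × $4.43 = $11,367.38.
Line 2 (78.36, Hesland, 2,133 liters, $67,317.48):
Base rate for 78.36 is 5%.
78.36 has an FTA preferential rate, but origin Hesland is not Durania; base rate stands.
Additional duty on 78.36 from Hesland: +24.3%. Applied ad valorem rate: 5% + 24.3% = 29.3%.
Duty = $67,317.48 × 29.3% = $19,724.02.
Line 3 (82.30, Durania, 1,924 kg, $18,701.28):
Base rate for 82.30 is 26%.
Origin Durania is the FTA partner but 82.30 is not on the preference list; base rate stands.
The additional-duty order on 82.30 targets Hesland, not Durania; it does not apply.
Duty = $18,701.28 × 26% = $4,862.33.
Total = $11,367.38 + $19,724.02 + $4,862.33 = $35,953.73.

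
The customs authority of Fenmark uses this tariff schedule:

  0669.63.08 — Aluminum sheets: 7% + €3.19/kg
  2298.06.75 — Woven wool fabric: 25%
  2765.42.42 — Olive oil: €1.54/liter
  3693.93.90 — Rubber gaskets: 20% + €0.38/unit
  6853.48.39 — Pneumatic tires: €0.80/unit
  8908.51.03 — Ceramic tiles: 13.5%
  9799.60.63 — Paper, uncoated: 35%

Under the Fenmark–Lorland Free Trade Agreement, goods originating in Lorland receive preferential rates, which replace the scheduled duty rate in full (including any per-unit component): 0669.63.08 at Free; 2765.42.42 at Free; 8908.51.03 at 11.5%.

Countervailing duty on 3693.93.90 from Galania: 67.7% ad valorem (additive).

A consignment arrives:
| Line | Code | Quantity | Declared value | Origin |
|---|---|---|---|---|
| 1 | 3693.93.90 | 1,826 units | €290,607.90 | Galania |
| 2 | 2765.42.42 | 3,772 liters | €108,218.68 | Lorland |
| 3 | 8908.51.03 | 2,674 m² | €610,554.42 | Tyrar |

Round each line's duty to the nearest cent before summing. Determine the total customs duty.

€337,981.86

Line 1 (3693.93.90, Galania, 1,826 units, €290,607.90):
Base rate for 3693.93.90 is 20% + €0.38/unit.
Additional duty on 3693.93.90 from Galania: +67.7%. Applied ad valorem rate: 20% + 67.7% = 87.7%.
Duty = €290,607.90 × 87.7% + 1,826 × €0.38 = €255,557.01.
Line 2 (2765.42.42, Lorland, 3,772 liters, €108,218.68):
Base rate for 2765.42.42 is €1.54/liter.
Origin Lorland qualifies under the Fenmark–Lorland agreement and 2765.42.42 is covered: preferential rate Free applies instead.
Duty = €108,218.68 × 0% = €0.00.
Line 3 (8908.51.03, Tyrar, 2,674 m², €610,554.42):
Base rate for 8908.51.03 is 13.5%.
8908.51.03 has an FTA preferential rate, but origin Tyrar is not Lorland; base rate stands.
Duty = €610,554.42 × 13.5% = €82,424.85.
Total = €255,557.01 + €0.00 + €82,424.85 = €337,981.86.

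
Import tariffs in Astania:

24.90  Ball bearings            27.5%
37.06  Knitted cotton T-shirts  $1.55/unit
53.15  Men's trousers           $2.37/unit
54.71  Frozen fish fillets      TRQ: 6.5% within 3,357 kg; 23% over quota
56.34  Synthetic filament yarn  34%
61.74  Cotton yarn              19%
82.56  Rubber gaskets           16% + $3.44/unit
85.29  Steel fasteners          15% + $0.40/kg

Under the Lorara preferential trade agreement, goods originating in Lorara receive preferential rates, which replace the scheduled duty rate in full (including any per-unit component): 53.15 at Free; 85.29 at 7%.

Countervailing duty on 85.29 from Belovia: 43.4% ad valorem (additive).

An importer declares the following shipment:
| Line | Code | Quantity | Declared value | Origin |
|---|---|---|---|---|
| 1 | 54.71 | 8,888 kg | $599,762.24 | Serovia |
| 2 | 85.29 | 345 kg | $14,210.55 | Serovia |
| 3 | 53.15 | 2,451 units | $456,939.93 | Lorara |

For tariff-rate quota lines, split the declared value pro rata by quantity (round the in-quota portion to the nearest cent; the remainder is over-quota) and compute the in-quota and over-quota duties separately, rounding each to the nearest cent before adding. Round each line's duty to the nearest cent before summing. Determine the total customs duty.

Line 1 (54.71, Serovia, 8,888 kg, $599,762.24):
Code 54.71 is under a tariff-rate quota (threshold 3,357 kg). In-quota: 3,357 kg at 6.5%; over-quota: 5,531 kg at 23%.
Pro-rata value split: in-quota = $599,762.24 × 3,357/8,888 = $226,530.36; over-quota = $599,762.24 − $226,530.36 = $373,231.88.
In-quota duty = $226,530.36 × 6.5% = $14,724.47. Over-quota duty = $373,231.88 × 23% = $85,843.33.
Line duty = $14,724.47 + $85,843.33 = $100,567.80.
Line 2 (85.29, Serovia, 345 kg, $14,210.55):
Base rate for 85.29 is 15% + $0.40/kg.
85.29 has an FTA preferential rate, but origin Serovia is not Lorara; base rate stands.
The additional-duty order on 85.29 targets Belovia, not Serovia; it does not apply.
Duty = $14,210.55 × 15% + 345 × $0.40 = $2,269.58.
Line 3 (53.15, Lorara, 2,451 units, $456,939.93):
Base rate for 53.15 is $2.37/unit.
Origin Lorara qualifies under the Astania–Lorara agreement and 53.15 is covered: preferential rate Free applies instead.
Duty = $456,939.93 × 0% = $0.00.
Total = $100,567.80 + $2,269.58 + $0.00 = $102,837.38.

$102,837.38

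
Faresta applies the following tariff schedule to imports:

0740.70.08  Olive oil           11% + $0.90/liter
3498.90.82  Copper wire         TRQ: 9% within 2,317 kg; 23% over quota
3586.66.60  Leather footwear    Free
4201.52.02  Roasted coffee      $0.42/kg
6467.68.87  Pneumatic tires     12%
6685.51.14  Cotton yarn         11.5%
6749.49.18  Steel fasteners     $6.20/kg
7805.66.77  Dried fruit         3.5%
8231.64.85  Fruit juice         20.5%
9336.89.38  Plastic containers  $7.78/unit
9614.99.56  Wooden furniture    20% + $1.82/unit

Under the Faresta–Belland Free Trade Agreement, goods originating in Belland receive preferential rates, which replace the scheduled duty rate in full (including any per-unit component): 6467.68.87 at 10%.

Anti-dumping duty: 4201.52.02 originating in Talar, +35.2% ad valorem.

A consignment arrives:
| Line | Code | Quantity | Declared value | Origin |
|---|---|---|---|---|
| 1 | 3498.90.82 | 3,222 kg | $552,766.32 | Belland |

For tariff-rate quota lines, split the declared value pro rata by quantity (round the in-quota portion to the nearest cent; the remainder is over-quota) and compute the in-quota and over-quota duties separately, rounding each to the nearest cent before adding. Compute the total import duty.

Line 1 (3498.90.82, Belland, 3,222 kg, $552,766.32):
Code 3498.90.82 is under a tariff-rate quota (threshold 2,317 kg). In-quota: 2,317 kg at 9%; over-quota: 905 kg at 23%.
Pro-rata value split: in-quota = $552,766.32 × 2,317/3,222 = $397,504.52; over-quota = $552,766.32 − $397,504.52 = $155,261.80.
In-quota duty = $397,504.52 × 9% = $35,775.41. Over-quota duty = $155,261.80 × 23% = $35,710.21.
Line duty = $35,775.41 + $35,710.21 = $71,485.62.

$71,485.62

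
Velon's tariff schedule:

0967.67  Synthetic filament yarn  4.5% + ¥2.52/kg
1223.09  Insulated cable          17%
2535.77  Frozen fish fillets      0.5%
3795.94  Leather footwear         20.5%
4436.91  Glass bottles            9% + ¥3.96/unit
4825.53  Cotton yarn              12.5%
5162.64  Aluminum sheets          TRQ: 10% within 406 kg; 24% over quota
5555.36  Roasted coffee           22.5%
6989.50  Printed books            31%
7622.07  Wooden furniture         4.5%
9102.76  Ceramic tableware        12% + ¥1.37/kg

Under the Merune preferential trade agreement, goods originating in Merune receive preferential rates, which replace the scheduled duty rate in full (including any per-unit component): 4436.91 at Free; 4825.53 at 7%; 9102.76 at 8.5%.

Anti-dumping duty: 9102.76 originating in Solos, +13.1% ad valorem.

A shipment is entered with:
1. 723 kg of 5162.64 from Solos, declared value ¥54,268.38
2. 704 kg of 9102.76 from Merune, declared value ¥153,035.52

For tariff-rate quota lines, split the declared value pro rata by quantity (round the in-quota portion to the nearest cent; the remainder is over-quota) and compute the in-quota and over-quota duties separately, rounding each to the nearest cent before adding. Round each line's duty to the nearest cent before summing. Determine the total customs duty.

Line 1 (5162.64, Solos, 723 kg, ¥54,268.38):
Code 5162.64 is under a tariff-rate quota (threshold 406 kg). In-quota: 406 kg at 10%; over-quota: 317 kg at 24%.
Pro-rata value split: in-quota = ¥54,268.38 × 406/723 = ¥30,474.36; over-quota = ¥54,268.38 − ¥30,474.36 = ¥23,794.02.
In-quota duty = ¥30,474.36 × 10% = ¥3,047.44. Over-quota duty = ¥23,794.02 × 24% = ¥5,710.56.
Line duty = ¥3,047.44 + ¥5,710.56 = ¥8,758.00.
Line 2 (9102.76, Merune, 704 kg, ¥153,035.52):
Base rate for 9102.76 is 12% + ¥1.37/kg.
Origin Merune qualifies under the Velon–Merune agreement and 9102.76 is covered: preferential rate 8.5% applies instead.
The additional-duty order on 9102.76 targets Solos, not Merune; it does not apply.
Duty = ¥153,035.52 × 8.5% = ¥13,008.02.
Total = ¥8,758.00 + ¥13,008.02 = ¥21,766.02.

¥21,766.02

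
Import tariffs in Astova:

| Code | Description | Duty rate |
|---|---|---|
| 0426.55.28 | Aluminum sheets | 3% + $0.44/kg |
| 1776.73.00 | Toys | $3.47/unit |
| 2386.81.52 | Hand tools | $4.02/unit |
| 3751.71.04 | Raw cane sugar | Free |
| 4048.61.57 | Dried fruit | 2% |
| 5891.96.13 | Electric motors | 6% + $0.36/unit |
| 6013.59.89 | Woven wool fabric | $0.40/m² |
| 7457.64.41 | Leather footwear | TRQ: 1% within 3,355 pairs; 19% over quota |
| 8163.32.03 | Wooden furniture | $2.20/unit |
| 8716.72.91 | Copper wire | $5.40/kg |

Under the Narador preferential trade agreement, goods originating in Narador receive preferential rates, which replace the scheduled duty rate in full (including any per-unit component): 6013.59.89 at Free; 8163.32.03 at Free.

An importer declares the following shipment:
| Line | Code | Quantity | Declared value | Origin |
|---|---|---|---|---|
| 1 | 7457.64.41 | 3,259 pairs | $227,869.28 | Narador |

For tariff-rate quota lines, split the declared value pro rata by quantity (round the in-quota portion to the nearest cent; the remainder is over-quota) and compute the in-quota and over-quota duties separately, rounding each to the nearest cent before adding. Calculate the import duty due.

Line 1 (7457.64.41, Narador, 3,259 pairs, $227,869.28):
Code 7457.64.41 is under a tariff-rate quota (threshold 3,355 pairs). Quantity 3,259 pairs is within the quota, so the in-quota rate 1% applies to the full value.
Duty = $227,869.28 × 1% = $2,278.69.

$2,278.69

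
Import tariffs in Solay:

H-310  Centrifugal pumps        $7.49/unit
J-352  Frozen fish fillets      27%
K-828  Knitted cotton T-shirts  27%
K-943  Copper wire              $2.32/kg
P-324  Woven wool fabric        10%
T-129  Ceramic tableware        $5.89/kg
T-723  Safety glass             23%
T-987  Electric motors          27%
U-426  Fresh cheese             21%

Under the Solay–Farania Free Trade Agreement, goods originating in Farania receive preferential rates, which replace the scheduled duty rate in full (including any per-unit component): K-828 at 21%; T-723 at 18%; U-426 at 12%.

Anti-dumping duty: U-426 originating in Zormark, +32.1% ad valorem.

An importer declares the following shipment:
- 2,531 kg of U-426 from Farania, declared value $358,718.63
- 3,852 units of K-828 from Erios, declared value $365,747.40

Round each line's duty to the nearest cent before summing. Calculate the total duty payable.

$141,798.04

Line 1 (U-426, Farania, 2,531 kg, $358,718.63):
Base rate for U-426 is 21%.
Origin Farania qualifies under the Solay–Farania agreement and U-426 is covered: preferential rate 12% applies instead.
The additional-duty order on U-426 targets Zormark, not Farania; it does not apply.
Duty = $358,718.63 × 12% = $43,046.24.
Line 2 (K-828, Erios, 3,852 units, $365,747.40):
Base rate for K-828 is 27%.
K-828 has an FTA preferential rate, but origin Erios is not Farania; base rate stands.
Duty = $365,747.40 × 27% = $98,751.80.
Total = $43,046.24 + $98,751.80 = $141,798.04.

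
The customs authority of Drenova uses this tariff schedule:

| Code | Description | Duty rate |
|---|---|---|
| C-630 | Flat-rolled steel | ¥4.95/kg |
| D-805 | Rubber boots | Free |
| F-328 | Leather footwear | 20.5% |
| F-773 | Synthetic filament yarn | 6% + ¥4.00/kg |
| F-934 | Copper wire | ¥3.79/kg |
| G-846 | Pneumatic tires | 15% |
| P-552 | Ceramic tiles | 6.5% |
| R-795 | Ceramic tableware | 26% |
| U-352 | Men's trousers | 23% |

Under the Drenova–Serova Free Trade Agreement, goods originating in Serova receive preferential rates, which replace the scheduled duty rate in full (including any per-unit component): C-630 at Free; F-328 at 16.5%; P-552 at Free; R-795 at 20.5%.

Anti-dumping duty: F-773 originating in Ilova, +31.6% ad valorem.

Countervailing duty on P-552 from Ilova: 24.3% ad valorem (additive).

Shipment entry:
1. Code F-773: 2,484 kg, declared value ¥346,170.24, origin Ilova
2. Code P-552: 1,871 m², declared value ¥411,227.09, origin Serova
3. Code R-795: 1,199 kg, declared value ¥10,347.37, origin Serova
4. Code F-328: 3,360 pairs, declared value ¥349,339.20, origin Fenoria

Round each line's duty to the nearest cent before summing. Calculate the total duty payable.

Line 1 (F-773, Ilova, 2,484 kg, ¥346,170.24):
Base rate for F-773 is 6% + ¥4.00/kg.
Additional duty on F-773 from Ilova: +31.6%. Applied ad valorem rate: 6% + 31.6% = 37.6%.
Duty = ¥346,170.24 × 37.6% + 2,484 × ¥4.00 = ¥140,096.01.
Line 2 (P-552, Serova, 1,871 m², ¥411,227.09):
Base rate for P-552 is 6.5%.
Origin Serova qualifies under the Drenova–Serova agreement and P-552 is covered: preferential rate Free applies instead.
The additional-duty order on P-552 targets Ilova, not Serova; it does not apply.
Duty = ¥411,227.09 × 0% = ¥0.00.
Line 3 (R-795, Serova, 1,199 kg, ¥10,347.37):
Base rate for R-795 is 26%.
Origin Serova qualifies under the Drenova–Serova agreement and R-795 is covered: preferential rate 20.5% applies instead.
Duty = ¥10,347.37 × 20.5% = ¥2,121.21.
Line 4 (F-328, Fenoria, 3,360 pairs, ¥349,339.20):
Base rate for F-328 is 20.5%.
F-328 has an FTA preferential rate, but origin Fenoria is not Serova; base rate stands.
Duty = ¥349,339.20 × 20.5% = ¥71,614.54.
Total = ¥140,096.01 + ¥0.00 + ¥2,121.21 + ¥71,614.54 = ¥213,831.76.

¥213,831.76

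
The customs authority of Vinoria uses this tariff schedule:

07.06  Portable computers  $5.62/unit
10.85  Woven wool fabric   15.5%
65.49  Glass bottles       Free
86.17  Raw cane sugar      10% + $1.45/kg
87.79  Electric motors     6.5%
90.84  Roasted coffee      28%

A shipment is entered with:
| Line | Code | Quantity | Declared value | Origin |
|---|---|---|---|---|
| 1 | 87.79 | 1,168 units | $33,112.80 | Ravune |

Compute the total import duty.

Line 1 (87.79, Ravune, 1,168 units, $33,112.80):
Base rate for 87.79 is 6.5%.
Duty = $33,112.80 × 6.5% = $2,152.33.

$2,152.33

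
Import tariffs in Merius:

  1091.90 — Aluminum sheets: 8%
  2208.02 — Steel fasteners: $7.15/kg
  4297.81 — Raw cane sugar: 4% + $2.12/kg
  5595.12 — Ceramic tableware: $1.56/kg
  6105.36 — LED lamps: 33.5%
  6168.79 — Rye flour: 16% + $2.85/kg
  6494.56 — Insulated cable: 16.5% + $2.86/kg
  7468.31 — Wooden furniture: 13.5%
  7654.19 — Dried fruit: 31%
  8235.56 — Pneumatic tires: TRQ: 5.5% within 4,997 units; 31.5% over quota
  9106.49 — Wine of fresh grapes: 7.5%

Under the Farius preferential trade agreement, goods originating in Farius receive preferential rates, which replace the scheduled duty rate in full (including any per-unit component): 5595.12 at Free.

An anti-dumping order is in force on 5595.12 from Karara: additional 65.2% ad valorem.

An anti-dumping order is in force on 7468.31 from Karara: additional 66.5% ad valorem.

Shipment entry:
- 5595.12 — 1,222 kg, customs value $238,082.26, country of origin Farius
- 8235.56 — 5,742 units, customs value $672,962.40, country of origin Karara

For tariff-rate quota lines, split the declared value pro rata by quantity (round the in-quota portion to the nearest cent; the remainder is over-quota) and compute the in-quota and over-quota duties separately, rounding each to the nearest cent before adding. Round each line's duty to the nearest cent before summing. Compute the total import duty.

Line 1 (5595.12, Farius, 1,222 kg, $238,082.26):
Base rate for 5595.12 is $1.56/kg.
Origin Farius qualifies under the Merius–Farius agreement and 5595.12 is covered: preferential rate Free applies instead.
The additional-duty order on 5595.12 targets Karara, not Farius; it does not apply.
Duty = $238,082.26 × 0% = $0.00.
Line 2 (8235.56, Karara, 5,742 units, $672,962.40):
Code 8235.56 is under a tariff-rate quota (threshold 4,997 units). In-quota: 4,997 units at 5.5%; over-quota: 745 units at 31.5%.
Pro-rata value split: in-quota = $672,962.40 × 4,997/5,742 = $585,648.40; over-quota = $672,962.40 − $585,648.40 = $87,314.00.
In-quota duty = $585,648.40 × 5.5% = $32,210.66. Over-quota duty = $87,314.00 × 31.5% = $27,503.91.
Line duty = $32,210.66 + $27,503.91 = $59,714.57.
Total = $0.00 + $59,714.57 = $59,714.57.

$59,714.57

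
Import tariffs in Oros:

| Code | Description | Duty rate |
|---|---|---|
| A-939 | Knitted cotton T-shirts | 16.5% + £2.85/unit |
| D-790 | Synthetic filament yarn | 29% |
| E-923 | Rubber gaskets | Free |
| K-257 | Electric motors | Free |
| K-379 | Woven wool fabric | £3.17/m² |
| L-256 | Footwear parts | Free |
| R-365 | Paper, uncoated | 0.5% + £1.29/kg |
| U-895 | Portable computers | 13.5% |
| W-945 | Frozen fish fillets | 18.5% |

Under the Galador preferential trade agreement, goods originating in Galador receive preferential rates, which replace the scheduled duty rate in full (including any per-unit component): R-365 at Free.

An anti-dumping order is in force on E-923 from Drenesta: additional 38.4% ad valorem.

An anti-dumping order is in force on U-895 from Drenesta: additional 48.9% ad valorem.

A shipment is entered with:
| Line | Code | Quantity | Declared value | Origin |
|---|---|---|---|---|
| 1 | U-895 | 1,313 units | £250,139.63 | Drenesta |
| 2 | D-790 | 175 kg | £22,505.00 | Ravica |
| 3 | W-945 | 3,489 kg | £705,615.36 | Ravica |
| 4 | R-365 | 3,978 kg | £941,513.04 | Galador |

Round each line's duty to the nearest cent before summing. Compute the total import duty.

Line 1 (U-895, Drenesta, 1,313 units, £250,139.63):
Base rate for U-895 is 13.5%.
Additional duty on U-895 from Drenesta: +48.9%. Applied ad valorem rate: 13.5% + 48.9% = 62.4%.
Duty = £250,139.63 × 62.4% = £156,087.13.
Line 2 (D-790, Ravica, 175 kg, £22,505.00):
Base rate for D-790 is 29%.
Duty = £22,505.00 × 29% = £6,526.45.
Line 3 (W-945, Ravica, 3,489 kg, £705,615.36):
Base rate for W-945 is 18.5%.
Duty = £705,615.36 × 18.5% = £130,538.84.
Line 4 (R-365, Galador, 3,978 kg, £941,513.04):
Base rate for R-365 is 0.5% + £1.29/kg.
Origin Galador qualifies under the Oros–Galador agreement and R-365 is covered: preferential rate Free applies instead.
Duty = £941,513.04 × 0% = £0.00.
Total = £156,087.13 + £6,526.45 + £130,538.84 + £0.00 = £293,152.42.

£293,152.42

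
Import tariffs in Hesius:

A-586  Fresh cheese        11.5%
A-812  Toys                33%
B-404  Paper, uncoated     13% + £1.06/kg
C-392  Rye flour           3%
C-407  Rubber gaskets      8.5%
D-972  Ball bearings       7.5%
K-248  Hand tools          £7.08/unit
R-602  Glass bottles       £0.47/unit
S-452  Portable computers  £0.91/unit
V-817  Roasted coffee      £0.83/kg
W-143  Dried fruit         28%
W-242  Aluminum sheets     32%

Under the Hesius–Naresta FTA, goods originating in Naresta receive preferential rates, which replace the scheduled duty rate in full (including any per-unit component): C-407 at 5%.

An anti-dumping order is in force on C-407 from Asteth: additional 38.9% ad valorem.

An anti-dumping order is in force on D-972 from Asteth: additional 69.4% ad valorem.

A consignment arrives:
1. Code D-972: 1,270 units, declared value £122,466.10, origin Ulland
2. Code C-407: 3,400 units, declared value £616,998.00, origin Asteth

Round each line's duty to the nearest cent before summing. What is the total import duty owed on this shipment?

Line 1 (D-972, Ulland, 1,270 units, £122,466.10):
Base rate for D-972 is 7.5%.
The additional-duty order on D-972 targets Asteth, not Ulland; it does not apply.
Duty = £122,466.10 × 7.5% = £9,184.96.
Line 2 (C-407, Asteth, 3,400 units, £616,998.00):
Base rate for C-407 is 8.5%.
C-407 has an FTA preferential rate, but origin Asteth is not Naresta; base rate stands.
Additional duty on C-407 from Asteth: +38.9%. Applied ad valorem rate: 8.5% + 38.9% = 47.4%.
Duty = £616,998.00 × 47.4% = £292,457.05.
Total = £9,184.96 + £292,457.05 = £301,642.01.

£301,642.01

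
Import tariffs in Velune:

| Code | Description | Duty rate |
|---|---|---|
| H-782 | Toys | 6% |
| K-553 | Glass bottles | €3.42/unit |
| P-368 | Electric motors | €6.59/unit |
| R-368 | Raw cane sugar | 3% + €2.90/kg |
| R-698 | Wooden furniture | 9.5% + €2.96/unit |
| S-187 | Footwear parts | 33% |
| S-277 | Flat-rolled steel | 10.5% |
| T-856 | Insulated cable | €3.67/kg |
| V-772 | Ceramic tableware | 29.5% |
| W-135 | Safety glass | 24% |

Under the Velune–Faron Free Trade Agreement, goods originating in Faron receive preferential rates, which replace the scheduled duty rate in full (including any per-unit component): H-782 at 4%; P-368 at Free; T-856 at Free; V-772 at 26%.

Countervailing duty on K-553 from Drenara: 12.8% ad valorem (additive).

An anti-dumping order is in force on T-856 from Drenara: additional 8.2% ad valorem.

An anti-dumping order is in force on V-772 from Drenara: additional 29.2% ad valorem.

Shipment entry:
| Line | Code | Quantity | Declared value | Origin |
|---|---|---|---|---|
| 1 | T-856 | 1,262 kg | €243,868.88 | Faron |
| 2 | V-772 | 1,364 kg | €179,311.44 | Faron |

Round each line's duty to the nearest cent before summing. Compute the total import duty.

€46,620.97

Line 1 (T-856, Faron, 1,262 kg, €243,868.88):
Base rate for T-856 is €3.67/kg.
Origin Faron qualifies under the Velune–Faron agreement and T-856 is covered: preferential rate Free applies instead.
The additional-duty order on T-856 targets Drenara, not Faron; it does not apply.
Duty = €243,868.88 × 0% = €0.00.
Line 2 (V-772, Faron, 1,364 kg, €179,311.44):
Base rate for V-772 is 29.5%.
Origin Faron qualifies under the Velune–Faron agreement and V-772 is covered: preferential rate 26% applies instead.
The additional-duty order on V-772 targets Drenara, not Faron; it does not apply.
Duty = €179,311.44 × 26% = €46,620.97.
Total = €0.00 + €46,620.97 = €46,620.97.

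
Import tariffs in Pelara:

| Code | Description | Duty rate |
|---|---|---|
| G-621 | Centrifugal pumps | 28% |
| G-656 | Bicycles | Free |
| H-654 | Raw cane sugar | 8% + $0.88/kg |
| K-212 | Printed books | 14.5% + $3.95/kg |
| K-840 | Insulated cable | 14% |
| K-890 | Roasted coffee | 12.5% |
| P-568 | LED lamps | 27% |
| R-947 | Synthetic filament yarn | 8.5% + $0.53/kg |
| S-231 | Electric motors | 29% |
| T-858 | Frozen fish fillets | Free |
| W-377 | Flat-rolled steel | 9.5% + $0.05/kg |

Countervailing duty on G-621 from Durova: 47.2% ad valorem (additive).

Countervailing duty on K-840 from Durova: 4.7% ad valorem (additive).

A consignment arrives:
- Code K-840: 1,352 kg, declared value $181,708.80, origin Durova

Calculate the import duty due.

$33,979.55

Line 1 (K-840, Durova, 1,352 kg, $181,708.80):
Base rate for K-840 is 14%.
Additional duty on K-840 from Durova: +4.7%. Applied ad valorem rate: 14% + 4.7% = 18.7%.
Duty = $181,708.80 × 18.7% = $33,979.55.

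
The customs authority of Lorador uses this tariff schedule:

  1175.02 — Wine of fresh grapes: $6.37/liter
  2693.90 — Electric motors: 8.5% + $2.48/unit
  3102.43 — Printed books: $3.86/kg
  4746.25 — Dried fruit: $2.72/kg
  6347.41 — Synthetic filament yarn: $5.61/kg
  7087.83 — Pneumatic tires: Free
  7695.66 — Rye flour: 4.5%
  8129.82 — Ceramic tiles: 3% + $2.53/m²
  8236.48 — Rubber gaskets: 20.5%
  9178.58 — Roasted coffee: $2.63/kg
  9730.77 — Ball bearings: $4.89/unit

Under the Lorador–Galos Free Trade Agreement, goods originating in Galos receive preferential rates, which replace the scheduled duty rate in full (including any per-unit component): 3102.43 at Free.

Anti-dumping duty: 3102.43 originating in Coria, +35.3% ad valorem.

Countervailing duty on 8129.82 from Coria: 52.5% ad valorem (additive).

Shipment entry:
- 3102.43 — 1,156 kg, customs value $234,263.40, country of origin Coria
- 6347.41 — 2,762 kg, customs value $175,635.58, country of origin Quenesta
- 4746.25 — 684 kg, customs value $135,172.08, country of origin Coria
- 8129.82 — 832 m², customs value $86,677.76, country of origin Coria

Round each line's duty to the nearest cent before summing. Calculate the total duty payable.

Line 1 (3102.43, Coria, 1,156 kg, $234,263.40):
Base rate for 3102.43 is $3.86/kg.
3102.43 has an FTA preferential rate, but origin Coria is not Galos; base rate stands.
Additional duty on 3102.43 from Coria: +35.3% ad valorem. Applied ad valorem rate = 35.3%.
Duty = $234,263.40 × 35.3% + 1,156 × $3.86 = $87,157.14.
Line 2 (6347.41, Quenesta, 2,762 kg, $175,635.58):
Base rate for 6347.41 is $5.61/kg.
Duty = 2,762 × $5.61 = $15,494.82.
Line 3 (4746.25, Coria, 684 kg, $135,172.08):
Base rate for 4746.25 is $2.72/kg.
Duty = 684 × $2.72 = $1,860.48.
Line 4 (8129.82, Coria, 832 m², $86,677.76):
Base rate for 8129.82 is 3% + $2.53/m².
Additional duty on 8129.82 from Coria: +52.5%. Applied ad valorem rate: 3% + 52.5% = 55.5%.
Duty = $86,677.76 × 55.5% + 832 × $2.53 = $50,211.12.
Total = $87,157.14 + $15,494.82 + $1,860.48 + $50,211.12 = $154,723.56.

$154,723.56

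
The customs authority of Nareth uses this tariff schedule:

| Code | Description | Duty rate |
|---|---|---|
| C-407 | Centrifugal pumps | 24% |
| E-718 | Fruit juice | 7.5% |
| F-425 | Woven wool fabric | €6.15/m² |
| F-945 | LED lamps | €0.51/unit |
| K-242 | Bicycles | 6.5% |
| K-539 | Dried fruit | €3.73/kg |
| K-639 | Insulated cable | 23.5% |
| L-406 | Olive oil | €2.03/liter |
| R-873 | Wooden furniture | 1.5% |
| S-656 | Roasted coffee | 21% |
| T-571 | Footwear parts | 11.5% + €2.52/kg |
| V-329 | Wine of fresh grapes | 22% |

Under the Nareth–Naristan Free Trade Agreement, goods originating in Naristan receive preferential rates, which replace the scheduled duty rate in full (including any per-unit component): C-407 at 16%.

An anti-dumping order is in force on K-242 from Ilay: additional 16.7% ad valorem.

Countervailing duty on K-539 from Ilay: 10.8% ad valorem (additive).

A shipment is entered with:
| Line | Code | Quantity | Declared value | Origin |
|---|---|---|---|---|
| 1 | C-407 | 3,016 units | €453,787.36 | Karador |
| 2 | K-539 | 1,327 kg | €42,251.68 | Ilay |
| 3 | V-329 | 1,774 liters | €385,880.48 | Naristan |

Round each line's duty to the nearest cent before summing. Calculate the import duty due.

Line 1 (C-407, Karador, 3,016 units, €453,787.36):
Base rate for C-407 is 24%.
C-407 has an FTA preferential rate, but origin Karador is not Naristan; base rate stands.
Duty = €453,787.36 × 24% = €108,908.97.
Line 2 (K-539, Ilay, 1,327 kg, €42,251.68):
Base rate for K-539 is €3.73/kg.
Additional duty on K-539 from Ilay: +10.8% ad valorem. Applied ad valorem rate = 10.8%.
Duty = €42,251.68 × 10.8% + 1,327 × €3.73 = €9,512.89.
Line 3 (V-329, Naristan, 1,774 liters, €385,880.48):
Base rate for V-329 is 22%.
Origin Naristan is the FTA partner but V-329 is not on the preference list; base rate stands.
Duty = €385,880.48 × 22% = €84,893.71.
Total = €108,908.97 + €9,512.89 + €84,893.71 = €203,315.57.

€203,315.57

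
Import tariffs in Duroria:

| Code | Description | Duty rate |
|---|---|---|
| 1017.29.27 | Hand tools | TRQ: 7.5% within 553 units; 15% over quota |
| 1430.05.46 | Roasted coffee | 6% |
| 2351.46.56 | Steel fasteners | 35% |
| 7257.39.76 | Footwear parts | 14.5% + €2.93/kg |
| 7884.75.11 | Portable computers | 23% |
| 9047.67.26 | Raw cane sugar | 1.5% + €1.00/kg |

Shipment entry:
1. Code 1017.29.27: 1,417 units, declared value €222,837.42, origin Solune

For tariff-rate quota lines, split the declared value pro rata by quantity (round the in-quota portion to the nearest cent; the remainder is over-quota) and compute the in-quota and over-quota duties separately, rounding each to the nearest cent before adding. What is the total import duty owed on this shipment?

€26,903.26

Line 1 (1017.29.27, Solune, 1,417 units, €222,837.42):
Code 1017.29.27 is under a tariff-rate quota (threshold 553 units). In-quota: 553 units at 7.5%; over-quota: 864 units at 15%.
Pro-rata value split: in-quota = €222,837.42 × 553/1,417 = €86,964.78; over-quota = €222,837.42 − €86,964.78 = €135,872.64.
In-quota duty = €86,964.78 × 7.5% = €6,522.36. Over-quota duty = €135,872.64 × 15% = €20,380.90.
Line duty = €6,522.36 + €20,380.90 = €26,903.26.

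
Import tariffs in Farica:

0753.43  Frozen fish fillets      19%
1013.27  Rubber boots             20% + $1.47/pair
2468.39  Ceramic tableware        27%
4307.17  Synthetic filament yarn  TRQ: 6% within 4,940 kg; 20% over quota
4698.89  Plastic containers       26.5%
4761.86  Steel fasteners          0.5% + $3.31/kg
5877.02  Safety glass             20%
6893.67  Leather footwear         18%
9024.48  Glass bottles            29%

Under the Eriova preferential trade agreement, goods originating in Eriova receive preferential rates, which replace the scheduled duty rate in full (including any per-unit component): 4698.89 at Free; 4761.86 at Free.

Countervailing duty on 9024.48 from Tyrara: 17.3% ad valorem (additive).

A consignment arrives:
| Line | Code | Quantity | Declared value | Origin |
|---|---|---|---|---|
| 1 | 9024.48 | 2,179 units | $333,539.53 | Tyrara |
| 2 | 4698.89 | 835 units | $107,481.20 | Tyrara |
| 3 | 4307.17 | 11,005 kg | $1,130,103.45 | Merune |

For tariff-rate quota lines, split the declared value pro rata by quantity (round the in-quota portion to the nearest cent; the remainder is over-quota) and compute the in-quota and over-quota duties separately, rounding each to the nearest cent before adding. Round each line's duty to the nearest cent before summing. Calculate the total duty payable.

$337,911.61

Line 1 (9024.48, Tyrara, 2,179 units, $333,539.53):
Base rate for 9024.48 is 29%.
Additional duty on 9024.48 from Tyrara: +17.3%. Applied ad valorem rate: 29% + 17.3% = 46.3%.
Duty = $333,539.53 × 46.3% = $154,428.80.
Line 2 (4698.89, Tyrara, 835 units, $107,481.20):
Base rate for 4698.89 is 26.5%.
4698.89 has an FTA preferential rate, but origin Tyrara is not Eriova; base rate stands.
Duty = $107,481.20 × 26.5% = $28,482.52.
Line 3 (4307.17, Merune, 11,005 kg, $1,130,103.45):
Code 4307.17 is under a tariff-rate quota (threshold 4,940 kg). In-quota: 4,940 kg at 6%; over-quota: 6,065 kg at 20%.
Pro-rata value split: in-quota = $1,130,103.45 × 4,940/11,005 = $507,288.60; over-quota = $1,130,103.45 − $507,288.60 = $622,814.85.
In-quota duty = $507,288.60 × 6% = $30,437.32. Over-quota duty = $622,814.85 × 20% = $124,562.97.
Line duty = $30,437.32 + $124,562.97 = $155,000.29.
Total = $154,428.80 + $28,482.52 + $155,000.29 = $337,911.61.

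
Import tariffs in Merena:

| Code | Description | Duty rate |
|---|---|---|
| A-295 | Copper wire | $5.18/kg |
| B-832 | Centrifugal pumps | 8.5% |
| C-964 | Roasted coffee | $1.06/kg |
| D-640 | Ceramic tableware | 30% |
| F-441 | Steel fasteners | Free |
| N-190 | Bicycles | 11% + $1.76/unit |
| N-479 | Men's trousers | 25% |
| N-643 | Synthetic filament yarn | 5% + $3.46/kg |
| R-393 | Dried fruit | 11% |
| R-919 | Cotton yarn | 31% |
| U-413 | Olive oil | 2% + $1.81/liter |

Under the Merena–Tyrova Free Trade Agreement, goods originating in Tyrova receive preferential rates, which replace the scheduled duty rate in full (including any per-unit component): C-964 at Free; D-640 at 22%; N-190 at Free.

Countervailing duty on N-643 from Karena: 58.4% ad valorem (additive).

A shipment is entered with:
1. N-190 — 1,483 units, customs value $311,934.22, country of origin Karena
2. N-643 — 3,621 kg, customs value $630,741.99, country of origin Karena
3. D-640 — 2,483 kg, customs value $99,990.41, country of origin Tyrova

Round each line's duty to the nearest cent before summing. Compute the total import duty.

Line 1 (N-190, Karena, 1,483 units, $311,934.22):
Base rate for N-190 is 11% + $1.76/unit.
N-190 has an FTA preferential rate, but origin Karena is not Tyrova; base rate stands.
Duty = $311,934.22 × 11% + 1,483 × $1.76 = $36,922.84.
Line 2 (N-643, Karena, 3,621 kg, $630,741.99):
Base rate for N-643 is 5% + $3.46/kg.
Additional duty on N-643 from Karena: +58.4%. Applied ad valorem rate: 5% + 58.4% = 63.4%.
Duty = $630,741.99 × 63.4% + 3,621 × $3.46 = $412,419.08.
Line 3 (D-640, Tyrova, 2,483 kg, $99,990.41):
Base rate for D-640 is 30%.
Origin Tyrova qualifies under the Merena–Tyrova agreement and D-640 is covered: preferential rate 22% applies instead.
Duty = $99,990.41 × 22% = $21,997.89.
Total = $36,922.84 + $412,419.08 + $21,997.89 = $471,339.81.

$471,339.81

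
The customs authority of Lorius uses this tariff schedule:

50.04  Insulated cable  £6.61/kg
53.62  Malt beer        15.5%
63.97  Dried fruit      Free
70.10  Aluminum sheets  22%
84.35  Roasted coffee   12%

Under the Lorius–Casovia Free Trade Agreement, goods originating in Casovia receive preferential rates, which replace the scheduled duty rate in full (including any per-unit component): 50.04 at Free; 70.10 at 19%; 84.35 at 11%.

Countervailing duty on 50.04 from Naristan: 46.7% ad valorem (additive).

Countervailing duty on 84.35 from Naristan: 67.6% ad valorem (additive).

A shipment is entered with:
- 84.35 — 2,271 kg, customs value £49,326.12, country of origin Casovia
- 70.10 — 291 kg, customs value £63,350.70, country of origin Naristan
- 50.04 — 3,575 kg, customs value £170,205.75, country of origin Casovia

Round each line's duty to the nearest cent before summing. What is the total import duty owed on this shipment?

Line 1 (84.35, Casovia, 2,271 kg, £49,326.12):
Base rate for 84.35 is 12%.
Origin Casovia qualifies under the Lorius–Casovia agreement and 84.35 is covered: preferential rate 11% applies instead.
The additional-duty order on 84.35 targets Naristan, not Casovia; it does not apply.
Duty = £49,326.12 × 11% = £5,425.87.
Line 2 (70.10, Naristan, 291 kg, £63,350.70):
Base rate for 70.10 is 22%.
70.10 has an FTA preferential rate, but origin Naristan is not Casovia; base rate stands.
Duty = £63,350.70 × 22% = £13,937.15.
Line 3 (50.04, Casovia, 3,575 kg, £170,205.75):
Base rate for 50.04 is £6.61/kg.
Origin Casovia qualifies under the Lorius–Casovia agreement and 50.04 is covered: preferential rate Free applies instead.
The additional-duty order on 50.04 targets Naristan, not Casovia; it does not apply.
Duty = £170,205.75 × 0% = £0.00.
Total = £5,425.87 + £13,937.15 + £0.00 = £19,363.02.

£19,363.02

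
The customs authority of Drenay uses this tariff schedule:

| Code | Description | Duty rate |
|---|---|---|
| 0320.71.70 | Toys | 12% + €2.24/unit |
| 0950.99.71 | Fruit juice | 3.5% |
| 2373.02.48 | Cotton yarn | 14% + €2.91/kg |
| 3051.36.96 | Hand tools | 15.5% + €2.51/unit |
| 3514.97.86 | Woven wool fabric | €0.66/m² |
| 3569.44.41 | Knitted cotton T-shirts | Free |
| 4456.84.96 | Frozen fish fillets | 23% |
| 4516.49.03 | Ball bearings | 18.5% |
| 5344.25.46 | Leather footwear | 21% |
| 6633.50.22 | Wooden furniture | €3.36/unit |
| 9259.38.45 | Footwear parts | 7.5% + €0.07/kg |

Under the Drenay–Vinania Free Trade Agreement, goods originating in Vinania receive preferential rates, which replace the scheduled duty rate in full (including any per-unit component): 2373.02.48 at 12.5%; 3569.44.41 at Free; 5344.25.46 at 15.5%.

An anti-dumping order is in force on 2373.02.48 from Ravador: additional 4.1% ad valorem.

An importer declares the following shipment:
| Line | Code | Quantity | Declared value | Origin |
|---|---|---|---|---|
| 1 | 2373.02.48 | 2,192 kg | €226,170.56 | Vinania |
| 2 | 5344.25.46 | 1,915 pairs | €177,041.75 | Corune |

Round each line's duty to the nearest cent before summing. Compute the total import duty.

Line 1 (2373.02.48, Vinania, 2,192 kg, €226,170.56):
Base rate for 2373.02.48 is 14% + €2.91/kg.
Origin Vinania qualifies under the Drenay–Vinania agreement and 2373.02.48 is covered: preferential rate 12.5% applies instead.
The additional-duty order on 2373.02.48 targets Ravador, not Vinania; it does not apply.
Duty = €226,170.56 × 12.5% = €28,271.32.
Line 2 (5344.25.46, Corune, 1,915 pairs, €177,041.75):
Base rate for 5344.25.46 is 21%.
5344.25.46 has an FTA preferential rate, but origin Corune is not Vinania; base rate stands.
Duty = €177,041.75 × 21% = €37,178.77.
Total = €28,271.32 + €37,178.77 = €65,450.09.

€65,450.09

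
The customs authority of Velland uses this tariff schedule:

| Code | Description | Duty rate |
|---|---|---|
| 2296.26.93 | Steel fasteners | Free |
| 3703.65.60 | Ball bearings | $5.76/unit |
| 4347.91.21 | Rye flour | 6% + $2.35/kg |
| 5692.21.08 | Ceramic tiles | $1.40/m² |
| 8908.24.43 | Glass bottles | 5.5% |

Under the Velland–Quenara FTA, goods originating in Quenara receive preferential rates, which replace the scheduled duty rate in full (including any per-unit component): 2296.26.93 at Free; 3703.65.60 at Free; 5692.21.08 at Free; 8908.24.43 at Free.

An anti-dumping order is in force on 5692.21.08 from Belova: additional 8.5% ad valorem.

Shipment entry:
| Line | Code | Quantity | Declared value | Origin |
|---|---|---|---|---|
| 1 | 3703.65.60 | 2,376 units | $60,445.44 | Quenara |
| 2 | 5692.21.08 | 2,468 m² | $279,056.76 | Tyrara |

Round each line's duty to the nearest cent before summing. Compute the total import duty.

$3,455.20

Line 1 (3703.65.60, Quenara, 2,376 units, $60,445.44):
Base rate for 3703.65.60 is $5.76/unit.
Origin Quenara qualifies under the Velland–Quenara agreement and 3703.65.60 is covered: preferential rate Free applies instead.
Duty = $60,445.44 × 0% = $0.00.
Line 2 (5692.21.08, Tyrara, 2,468 m², $279,056.76):
Base rate for 5692.21.08 is $1.40/m².
5692.21.08 has an FTA preferential rate, but origin Tyrara is not Quenara; base rate stands.
The additional-duty order on 5692.21.08 targets Belova, not Tyrara; it does not apply.
Duty = 2,468 × $1.40 = $3,455.20.
Total = $0.00 + $3,455.20 = $3,455.20.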